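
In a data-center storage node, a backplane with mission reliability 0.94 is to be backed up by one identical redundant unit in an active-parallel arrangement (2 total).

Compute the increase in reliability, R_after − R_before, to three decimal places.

0.056

R_before = 0.94
R_after = 1 − (1 − 0.94)^2 = 0.996
ΔR = 0.996 − 0.94 = 0.056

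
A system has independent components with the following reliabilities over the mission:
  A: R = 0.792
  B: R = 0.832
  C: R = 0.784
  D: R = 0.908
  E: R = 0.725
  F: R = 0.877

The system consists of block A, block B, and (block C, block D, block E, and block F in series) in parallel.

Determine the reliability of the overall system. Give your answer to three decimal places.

Series (C, D, E, and F): 0.78400 × 0.90800 × 0.72500 × 0.87700 = 0.45263
Parallel (A, B, and [0.45263]): 1 − (1 − 0.79200)(1 − 0.83200)(1 − 0.45263) = 0.981

0.981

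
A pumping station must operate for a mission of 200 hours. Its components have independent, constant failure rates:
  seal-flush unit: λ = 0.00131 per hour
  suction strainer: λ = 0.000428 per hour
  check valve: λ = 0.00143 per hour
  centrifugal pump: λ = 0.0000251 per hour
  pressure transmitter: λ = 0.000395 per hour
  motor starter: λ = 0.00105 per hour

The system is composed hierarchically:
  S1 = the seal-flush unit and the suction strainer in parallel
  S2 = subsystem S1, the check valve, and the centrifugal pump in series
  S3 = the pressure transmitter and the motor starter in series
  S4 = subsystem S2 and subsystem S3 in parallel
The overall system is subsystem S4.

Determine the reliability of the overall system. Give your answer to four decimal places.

0.9331

R(seal-flush unit) = exp(−0.00131 × 200) = 0.769511
R(suction strainer) = exp(−0.000428 × 200) = 0.917961
R(check valve) = exp(−0.00143 × 200) = 0.751263
R(centrifugal pump) = exp(−0.0000251 × 200) = 0.994993
R(pressure transmitter) = exp(−0.000395 × 200) = 0.924040
R(motor starter) = exp(−0.00105 × 200) = 0.810584
Parallel (seal-flush unit and suction strainer): 1 − (1 − 0.769511)(1 − 0.917961) = 0.981091
Series ([0.981091], check valve, and centrifugal pump): 0.981091 × 0.751263 × 0.994993 = 0.733367
Series (pressure transmitter and motor starter): 0.924040 × 0.810584 = 0.749012
Parallel ([0.733367] and [0.749012]): 1 − (1 − 0.733367)(1 − 0.749012) = 0.9331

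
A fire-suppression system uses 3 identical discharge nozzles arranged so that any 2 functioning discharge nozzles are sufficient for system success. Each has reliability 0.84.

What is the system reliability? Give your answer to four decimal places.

0.9314

R = Σ_{i=2}^{3} C(3,i) p^i (1−p)^{3−i} with p = 0.84
C(3,2)·0.84^2·0.16^1 = 0.338688
C(3,3)·0.84^3·0.16^0 = 0.592704
Sum = 0.9314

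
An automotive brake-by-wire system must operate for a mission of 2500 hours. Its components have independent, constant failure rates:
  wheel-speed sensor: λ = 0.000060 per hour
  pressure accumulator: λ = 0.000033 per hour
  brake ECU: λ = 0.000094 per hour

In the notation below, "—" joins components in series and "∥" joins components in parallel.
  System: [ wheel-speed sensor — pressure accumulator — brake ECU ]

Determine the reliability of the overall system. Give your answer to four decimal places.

R(wheel-speed sensor) = exp(−0.000060 × 2500) = 0.860708
R(pressure accumulator) = exp(−0.000033 × 2500) = 0.920811
R(brake ECU) = exp(−0.000094 × 2500) = 0.790571
Series (wheel-speed sensor, pressure accumulator, and brake ECU): 0.860708 × 0.920811 × 0.790571 = 0.6266

0.6266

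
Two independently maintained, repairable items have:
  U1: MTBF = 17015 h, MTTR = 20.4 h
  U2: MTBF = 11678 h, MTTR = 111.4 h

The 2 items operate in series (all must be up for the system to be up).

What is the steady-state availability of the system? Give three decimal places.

0.989

A(U1) = MTBF/(MTBF+MTTR) = 17015/(17015+20.4) = 0.998802
A(U2) = MTBF/(MTBF+MTTR) = 11678/(11678+111.4) = 0.990551
Series availability: 0.998802 × 0.990551 = 0.989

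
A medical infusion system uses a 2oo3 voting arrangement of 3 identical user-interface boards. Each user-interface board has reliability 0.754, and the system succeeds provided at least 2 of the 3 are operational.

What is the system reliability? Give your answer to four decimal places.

0.8482

R = Σ_{i=2}^{3} C(3,i) p^i (1−p)^{3−i} with p = 0.754
C(3,2)·0.754^2·0.246^1 = 0.419565
C(3,3)·0.754^3·0.246^0 = 0.428661
Sum = 0.8482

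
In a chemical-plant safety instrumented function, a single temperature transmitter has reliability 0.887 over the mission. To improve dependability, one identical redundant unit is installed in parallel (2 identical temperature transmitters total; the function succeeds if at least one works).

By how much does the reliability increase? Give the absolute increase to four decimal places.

0.1002

R_before = 0.887
R_after = 1 − (1 − 0.887)^2 = 0.9872
ΔR = 0.9872 − 0.887 = 0.1002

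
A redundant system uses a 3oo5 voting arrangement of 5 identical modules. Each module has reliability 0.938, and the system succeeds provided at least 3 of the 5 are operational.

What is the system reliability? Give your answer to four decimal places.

R = Σ_{i=3}^{5} C(5,i) p^i (1−p)^{5−i} with p = 0.938
C(5,3)·0.938^3·0.062^2 = 0.031724
C(5,4)·0.938^4·0.062^1 = 0.239979
C(5,5)·0.938^5·0.062^0 = 0.726130
Sum = 0.9978

0.9978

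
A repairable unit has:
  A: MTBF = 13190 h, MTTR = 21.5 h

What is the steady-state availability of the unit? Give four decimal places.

A(A) = MTBF/(MTBF+MTTR) = 13190/(13190+21.5) = 0.9984

0.9984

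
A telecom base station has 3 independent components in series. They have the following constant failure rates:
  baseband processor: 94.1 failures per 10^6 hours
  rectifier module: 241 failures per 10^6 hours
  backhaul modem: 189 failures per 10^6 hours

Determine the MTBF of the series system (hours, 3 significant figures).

Series of exponential components: λ_sys = Σ λ_i
λ_sys = 0.0000941 + 0.000241 + 0.000189 = 5.2410e-04 /h
MTBF = 1 / λ_sys = 1910 h

1910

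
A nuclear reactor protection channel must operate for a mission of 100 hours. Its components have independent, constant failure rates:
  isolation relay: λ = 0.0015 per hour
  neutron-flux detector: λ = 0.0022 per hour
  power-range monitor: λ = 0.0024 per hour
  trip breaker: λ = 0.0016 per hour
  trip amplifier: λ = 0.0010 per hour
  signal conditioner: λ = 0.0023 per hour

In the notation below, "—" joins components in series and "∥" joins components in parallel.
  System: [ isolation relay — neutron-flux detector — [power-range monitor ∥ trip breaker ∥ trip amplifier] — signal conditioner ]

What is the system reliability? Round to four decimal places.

0.5472

R(isolation relay) = exp(−0.0015 × 100) = 0.860708
R(neutron-flux detector) = exp(−0.0022 × 100) = 0.802519
R(power-range monitor) = exp(−0.0024 × 100) = 0.786628
R(trip breaker) = exp(−0.0016 × 100) = 0.852144
R(trip amplifier) = exp(−0.0010 × 100) = 0.904837
R(signal conditioner) = exp(−0.0023 × 100) = 0.794534
Parallel (power-range monitor, trip breaker, and trip amplifier): 1 − (1 − 0.786628)(1 − 0.852144)(1 − 0.904837) = 0.996998
Series (isolation relay, neutron-flux detector, [0.996998], and signal conditioner): 0.860708 × 0.802519 × 0.996998 × 0.794534 = 0.5472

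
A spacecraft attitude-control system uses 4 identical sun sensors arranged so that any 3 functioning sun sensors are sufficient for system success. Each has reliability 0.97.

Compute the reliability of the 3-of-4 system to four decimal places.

R = Σ_{i=3}^{4} C(4,i) p^i (1−p)^{4−i} with p = 0.97
C(4,3)·0.97^3·0.03^1 = 0.109521
C(4,4)·0.97^4·0.03^0 = 0.885293
Sum = 0.9948

0.9948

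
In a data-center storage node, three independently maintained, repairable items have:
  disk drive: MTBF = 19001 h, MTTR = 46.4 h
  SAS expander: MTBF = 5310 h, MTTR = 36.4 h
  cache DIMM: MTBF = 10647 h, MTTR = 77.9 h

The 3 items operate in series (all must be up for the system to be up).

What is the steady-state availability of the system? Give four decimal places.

0.9836

A(disk drive) = MTBF/(MTBF+MTTR) = 19001/(19001+46.4) = 0.997564
A(SAS expander) = MTBF/(MTBF+MTTR) = 5310/(5310+36.4) = 0.993192
A(cache DIMM) = MTBF/(MTBF+MTTR) = 10647/(10647+77.9) = 0.992737
Series availability: 0.997564 × 0.993192 × 0.992737 = 0.9836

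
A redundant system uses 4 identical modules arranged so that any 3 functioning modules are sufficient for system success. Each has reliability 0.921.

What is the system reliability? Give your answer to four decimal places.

R = Σ_{i=3}^{4} C(4,i) p^i (1−p)^{4−i} with p = 0.921
C(4,3)·0.921^3·0.079^1 = 0.246869
C(4,4)·0.921^4·0.079^0 = 0.719513
Sum = 0.9664

0.9664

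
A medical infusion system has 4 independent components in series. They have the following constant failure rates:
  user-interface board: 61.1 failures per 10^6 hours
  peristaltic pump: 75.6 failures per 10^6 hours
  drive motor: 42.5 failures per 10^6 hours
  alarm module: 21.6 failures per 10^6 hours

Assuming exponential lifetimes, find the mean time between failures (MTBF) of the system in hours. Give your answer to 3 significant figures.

4980

Series of exponential components: λ_sys = Σ λ_i
λ_sys = 0.0000611 + 0.0000756 + 0.0000425 + 0.0000216 = 2.0080e-04 /h
MTBF = 1 / λ_sys = 4980 h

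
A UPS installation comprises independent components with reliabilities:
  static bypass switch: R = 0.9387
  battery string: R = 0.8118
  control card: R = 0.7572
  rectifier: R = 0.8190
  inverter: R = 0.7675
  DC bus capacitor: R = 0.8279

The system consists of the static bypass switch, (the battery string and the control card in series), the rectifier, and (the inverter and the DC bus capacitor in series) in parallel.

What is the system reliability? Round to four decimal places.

0.9984

Series (battery string and control card): 0.811800 × 0.757200 = 0.614695
Series (inverter and DC bus capacitor): 0.767500 × 0.827900 = 0.635413
Parallel (static bypass switch, [0.614695], rectifier, and [0.635413]): 1 − (1 − 0.938700)(1 − 0.614695)(1 − 0.819000)(1 − 0.635413) = 0.9984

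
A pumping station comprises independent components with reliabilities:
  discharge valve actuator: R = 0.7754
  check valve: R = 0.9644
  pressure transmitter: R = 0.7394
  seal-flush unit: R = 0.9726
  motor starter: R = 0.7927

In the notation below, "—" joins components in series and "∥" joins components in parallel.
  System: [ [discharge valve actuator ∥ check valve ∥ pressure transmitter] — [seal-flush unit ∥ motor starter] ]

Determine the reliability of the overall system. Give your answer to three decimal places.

0.992

Parallel (discharge valve actuator, check valve, and pressure transmitter): 1 − (1 − 0.77540)(1 − 0.96440)(1 − 0.73940) = 0.99792
Parallel (seal-flush unit and motor starter): 1 − (1 − 0.97260)(1 − 0.79270) = 0.99432
Series ([0.99792] and [0.99432]): 0.99792 × 0.99432 = 0.992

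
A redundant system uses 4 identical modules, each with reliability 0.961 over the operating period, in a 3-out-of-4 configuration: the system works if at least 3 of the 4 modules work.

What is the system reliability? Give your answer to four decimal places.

0.9913

R = Σ_{i=3}^{4} C(4,i) p^i (1−p)^{4−i} with p = 0.961
C(4,3)·0.961^3·0.039^1 = 0.138451
C(4,4)·0.961^4·0.039^0 = 0.852891
Sum = 0.9913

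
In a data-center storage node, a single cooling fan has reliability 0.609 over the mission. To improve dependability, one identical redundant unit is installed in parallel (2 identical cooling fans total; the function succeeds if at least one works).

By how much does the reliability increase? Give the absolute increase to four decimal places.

0.2381

R_before = 0.609
R_after = 1 − (1 − 0.609)^2 = 0.8471
ΔR = 0.8471 − 0.609 = 0.2381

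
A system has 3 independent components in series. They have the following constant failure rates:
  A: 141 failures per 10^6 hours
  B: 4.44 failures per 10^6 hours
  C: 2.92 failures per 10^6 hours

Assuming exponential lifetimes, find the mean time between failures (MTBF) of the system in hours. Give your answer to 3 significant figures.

Series of exponential components: λ_sys = Σ λ_i
λ_sys = 0.000141 + 0.00000444 + 0.00000292 = 1.4836e-04 /h
MTBF = 1 / λ_sys = 6740 h

6740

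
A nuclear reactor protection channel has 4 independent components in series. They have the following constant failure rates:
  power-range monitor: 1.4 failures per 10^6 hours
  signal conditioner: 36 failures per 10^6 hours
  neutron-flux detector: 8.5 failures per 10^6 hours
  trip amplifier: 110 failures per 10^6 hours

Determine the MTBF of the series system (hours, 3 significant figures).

Series of exponential components: λ_sys = Σ λ_i
λ_sys = 0.0000014 + 0.000036 + 0.0000085 + 0.00011 = 1.5590e-04 /h
MTBF = 1 / λ_sys = 6410 h

6410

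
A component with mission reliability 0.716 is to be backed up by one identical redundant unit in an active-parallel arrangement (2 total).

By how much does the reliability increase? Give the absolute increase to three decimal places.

0.203

R_before = 0.716
R_after = 1 − (1 − 0.716)^2 = 0.919
ΔR = 0.919 − 0.716 = 0.203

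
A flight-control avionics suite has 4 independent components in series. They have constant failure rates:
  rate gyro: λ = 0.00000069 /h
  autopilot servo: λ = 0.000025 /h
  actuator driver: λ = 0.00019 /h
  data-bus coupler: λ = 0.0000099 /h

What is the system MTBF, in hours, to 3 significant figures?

Series of exponential components: λ_sys = Σ λ_i
λ_sys = 0.00000069 + 0.000025 + 0.00019 + 0.0000099 = 2.2559e-04 /h
MTBF = 1 / λ_sys = 4430 h

4430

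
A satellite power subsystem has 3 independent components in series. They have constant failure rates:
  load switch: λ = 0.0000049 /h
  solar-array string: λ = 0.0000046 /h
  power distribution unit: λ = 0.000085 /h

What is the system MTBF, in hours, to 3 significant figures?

Series of exponential components: λ_sys = Σ λ_i
λ_sys = 0.0000049 + 0.0000046 + 0.000085 = 9.4500e-05 /h
MTBF = 1 / λ_sys = 10600 h

10600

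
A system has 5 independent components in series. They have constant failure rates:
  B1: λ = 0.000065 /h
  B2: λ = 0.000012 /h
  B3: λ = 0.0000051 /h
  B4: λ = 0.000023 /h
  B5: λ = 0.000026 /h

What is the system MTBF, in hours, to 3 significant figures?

7630

Series of exponential components: λ_sys = Σ λ_i
λ_sys = 0.000065 + 0.000012 + 0.0000051 + 0.000023 + 0.000026 = 1.3110e-04 /h
MTBF = 1 / λ_sys = 7630 h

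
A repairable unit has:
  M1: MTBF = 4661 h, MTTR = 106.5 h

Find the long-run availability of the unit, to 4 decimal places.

0.9777

A(M1) = MTBF/(MTBF+MTTR) = 4661/(4661+106.5) = 0.9777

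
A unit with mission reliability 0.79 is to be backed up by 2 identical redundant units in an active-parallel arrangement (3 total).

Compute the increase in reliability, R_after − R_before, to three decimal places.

R_before = 0.79
R_after = 1 − (1 − 0.79)^3 = 0.991
ΔR = 0.991 − 0.79 = 0.201

0.201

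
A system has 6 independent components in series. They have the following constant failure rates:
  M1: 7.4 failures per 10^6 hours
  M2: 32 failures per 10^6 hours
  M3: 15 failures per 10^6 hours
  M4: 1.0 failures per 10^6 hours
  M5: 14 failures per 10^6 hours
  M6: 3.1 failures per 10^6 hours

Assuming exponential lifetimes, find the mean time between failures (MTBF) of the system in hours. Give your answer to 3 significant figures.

13800

Series of exponential components: λ_sys = Σ λ_i
λ_sys = 0.0000074 + 0.000032 + 0.000015 + 0.0000010 + 0.000014 + 0.0000031 = 7.2500e-05 /h
MTBF = 1 / λ_sys = 13800 h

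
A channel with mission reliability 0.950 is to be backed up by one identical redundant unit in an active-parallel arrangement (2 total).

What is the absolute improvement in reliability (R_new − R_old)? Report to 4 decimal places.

0.0475

R_before = 0.950
R_after = 1 − (1 − 0.950)^2 = 0.9975
ΔR = 0.9975 − 0.950 = 0.0475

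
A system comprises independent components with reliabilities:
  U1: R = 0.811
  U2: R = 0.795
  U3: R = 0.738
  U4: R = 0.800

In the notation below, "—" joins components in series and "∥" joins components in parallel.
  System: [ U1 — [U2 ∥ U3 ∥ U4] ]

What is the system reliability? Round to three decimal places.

Parallel (U2, U3, and U4): 1 − (1 − 0.79500)(1 − 0.73800)(1 − 0.80000) = 0.98926
Series (U1 and [0.98926]): 0.81100 × 0.98926 = 0.802

0.802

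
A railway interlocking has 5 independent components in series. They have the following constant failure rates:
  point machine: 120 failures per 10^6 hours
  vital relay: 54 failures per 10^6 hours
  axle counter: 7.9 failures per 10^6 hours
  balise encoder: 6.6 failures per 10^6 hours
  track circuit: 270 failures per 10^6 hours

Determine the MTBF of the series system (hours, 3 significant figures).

Series of exponential components: λ_sys = Σ λ_i
λ_sys = 0.00012 + 0.000054 + 0.0000079 + 0.0000066 + 0.00027 = 4.5850e-04 /h
MTBF = 1 / λ_sys = 2180 h

2180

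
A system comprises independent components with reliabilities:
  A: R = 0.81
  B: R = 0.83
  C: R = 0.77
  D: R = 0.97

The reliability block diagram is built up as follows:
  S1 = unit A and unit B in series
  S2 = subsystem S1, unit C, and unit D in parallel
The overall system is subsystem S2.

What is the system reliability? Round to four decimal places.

Series (A and B): 0.810000 × 0.830000 = 0.672300
Parallel ([0.672300], C, and D): 1 − (1 − 0.672300)(1 − 0.770000)(1 − 0.970000) = 0.9977

0.9977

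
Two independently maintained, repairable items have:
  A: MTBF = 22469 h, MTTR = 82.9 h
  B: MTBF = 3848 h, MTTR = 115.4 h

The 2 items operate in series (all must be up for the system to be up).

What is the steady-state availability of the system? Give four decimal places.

0.9673

A(A) = MTBF/(MTBF+MTTR) = 22469/(22469+82.9) = 0.996324
A(B) = MTBF/(MTBF+MTTR) = 3848/(3848+115.4) = 0.970884
Series availability: 0.996324 × 0.970884 = 0.9673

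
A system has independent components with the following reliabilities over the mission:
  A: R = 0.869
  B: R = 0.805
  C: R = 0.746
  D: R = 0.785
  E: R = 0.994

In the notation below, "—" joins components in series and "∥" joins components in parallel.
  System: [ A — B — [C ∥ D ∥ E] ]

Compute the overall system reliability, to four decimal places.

Parallel (C, D, and E): 1 − (1 − 0.746000)(1 − 0.785000)(1 − 0.994000) = 0.999672
Series (A, B, and [0.999672]): 0.869000 × 0.805000 × 0.999672 = 0.6993

0.6993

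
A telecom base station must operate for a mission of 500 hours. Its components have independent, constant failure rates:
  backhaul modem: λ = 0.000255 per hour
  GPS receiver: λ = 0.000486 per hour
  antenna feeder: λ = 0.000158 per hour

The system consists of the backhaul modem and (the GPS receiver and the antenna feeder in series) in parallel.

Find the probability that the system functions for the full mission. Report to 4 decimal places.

R(backhaul modem) = exp(−0.000255 × 500) = 0.880293
R(GPS receiver) = exp(−0.000486 × 500) = 0.784272
R(antenna feeder) = exp(−0.000158 × 500) = 0.924040
Series (GPS receiver and antenna feeder): 0.784272 × 0.924040 = 0.724699
Parallel (backhaul modem and [0.724699]): 1 − (1 − 0.880293)(1 − 0.724699) = 0.9670

0.9670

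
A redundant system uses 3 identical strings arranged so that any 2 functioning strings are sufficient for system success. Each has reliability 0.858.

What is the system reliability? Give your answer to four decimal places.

R = Σ_{i=2}^{3} C(3,i) p^i (1−p)^{3−i} with p = 0.858
C(3,2)·0.858^2·0.142^1 = 0.313606
C(3,3)·0.858^3·0.142^0 = 0.631629
Sum = 0.9452

0.9452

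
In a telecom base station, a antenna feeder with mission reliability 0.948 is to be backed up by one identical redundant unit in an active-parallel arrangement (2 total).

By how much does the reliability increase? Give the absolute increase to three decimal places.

R_before = 0.948
R_after = 1 − (1 − 0.948)^2 = 0.997
ΔR = 0.997 − 0.948 = 0.049

0.049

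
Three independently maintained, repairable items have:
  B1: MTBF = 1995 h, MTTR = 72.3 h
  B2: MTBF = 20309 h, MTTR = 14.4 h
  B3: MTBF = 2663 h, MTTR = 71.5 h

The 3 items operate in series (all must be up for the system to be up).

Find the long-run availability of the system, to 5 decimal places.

0.93913

A(B1) = MTBF/(MTBF+MTTR) = 1995/(1995+72.3) = 0.965027
A(B2) = MTBF/(MTBF+MTTR) = 20309/(20309+14.4) = 0.999291
A(B3) = MTBF/(MTBF+MTTR) = 2663/(2663+71.5) = 0.973853
Series availability: 0.965027 × 0.999291 × 0.973853 = 0.93913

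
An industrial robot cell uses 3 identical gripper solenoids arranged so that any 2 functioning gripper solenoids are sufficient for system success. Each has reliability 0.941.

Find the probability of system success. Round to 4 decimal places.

R = Σ_{i=2}^{3} C(3,i) p^i (1−p)^{3−i} with p = 0.941
C(3,2)·0.941^2·0.059^1 = 0.156730
C(3,3)·0.941^3·0.059^0 = 0.833238
Sum = 0.9900

0.9900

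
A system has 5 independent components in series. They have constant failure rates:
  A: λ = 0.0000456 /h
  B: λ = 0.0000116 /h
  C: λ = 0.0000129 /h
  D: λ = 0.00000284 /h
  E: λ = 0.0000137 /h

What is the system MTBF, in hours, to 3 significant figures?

Series of exponential components: λ_sys = Σ λ_i
λ_sys = 0.0000456 + 0.0000116 + 0.0000129 + 0.00000284 + 0.0000137 = 8.6640e-05 /h
MTBF = 1 / λ_sys = 11500 h

11500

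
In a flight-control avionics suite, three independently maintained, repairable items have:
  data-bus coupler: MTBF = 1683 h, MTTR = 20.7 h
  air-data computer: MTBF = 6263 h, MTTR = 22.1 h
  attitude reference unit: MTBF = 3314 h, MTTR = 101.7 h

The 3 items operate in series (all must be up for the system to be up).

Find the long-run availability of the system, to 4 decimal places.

0.9551

A(data-bus coupler) = MTBF/(MTBF+MTTR) = 1683/(1683+20.7) = 0.987850
A(air-data computer) = MTBF/(MTBF+MTTR) = 6263/(6263+22.1) = 0.996484
A(attitude reference unit) = MTBF/(MTBF+MTTR) = 3314/(3314+101.7) = 0.970226
Series availability: 0.987850 × 0.996484 × 0.970226 = 0.9551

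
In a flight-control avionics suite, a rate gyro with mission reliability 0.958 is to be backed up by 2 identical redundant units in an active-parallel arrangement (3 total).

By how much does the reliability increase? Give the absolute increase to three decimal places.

0.042

R_before = 0.958
R_after = 1 − (1 − 0.958)^3 = 1.000
ΔR = 1.000 − 0.958 = 0.042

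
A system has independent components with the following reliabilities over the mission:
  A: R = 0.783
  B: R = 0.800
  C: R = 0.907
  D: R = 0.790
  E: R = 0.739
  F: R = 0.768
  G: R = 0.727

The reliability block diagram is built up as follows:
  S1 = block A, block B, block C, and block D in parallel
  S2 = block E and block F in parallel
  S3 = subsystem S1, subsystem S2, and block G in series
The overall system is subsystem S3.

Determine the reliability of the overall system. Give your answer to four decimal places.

Parallel (A, B, C, and D): 1 − (1 − 0.783000)(1 − 0.800000)(1 − 0.907000)(1 − 0.790000) = 0.999152
Parallel (E and F): 1 − (1 − 0.739000)(1 − 0.768000) = 0.939448
Series ([0.999152], [0.939448], and G): 0.999152 × 0.939448 × 0.727000 = 0.6824

0.6824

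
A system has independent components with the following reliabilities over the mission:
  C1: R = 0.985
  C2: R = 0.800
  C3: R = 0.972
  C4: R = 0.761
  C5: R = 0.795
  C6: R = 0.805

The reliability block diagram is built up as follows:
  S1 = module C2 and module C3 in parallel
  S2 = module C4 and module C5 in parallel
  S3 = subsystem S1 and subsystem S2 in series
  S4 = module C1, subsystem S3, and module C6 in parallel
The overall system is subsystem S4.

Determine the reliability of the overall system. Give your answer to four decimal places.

0.9998

Parallel (C2 and C3): 1 − (1 − 0.800000)(1 − 0.972000) = 0.994400
Parallel (C4 and C5): 1 − (1 − 0.761000)(1 − 0.795000) = 0.951005
Series ([0.994400] and [0.951005]): 0.994400 × 0.951005 = 0.945679
Parallel (C1, [0.945679], and C6): 1 − (1 − 0.985000)(1 − 0.945679)(1 − 0.805000) = 0.9998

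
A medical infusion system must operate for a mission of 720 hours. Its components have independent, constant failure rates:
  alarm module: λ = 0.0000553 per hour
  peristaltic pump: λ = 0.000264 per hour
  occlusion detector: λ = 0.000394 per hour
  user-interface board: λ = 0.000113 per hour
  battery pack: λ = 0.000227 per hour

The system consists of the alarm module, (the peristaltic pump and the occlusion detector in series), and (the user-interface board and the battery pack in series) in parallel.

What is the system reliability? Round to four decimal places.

0.9968

R(alarm module) = exp(−0.0000553 × 720) = 0.960966
R(peristaltic pump) = exp(−0.000264 × 720) = 0.826893
R(occlusion detector) = exp(−0.000394 × 720) = 0.753008
R(user-interface board) = exp(−0.000113 × 720) = 0.921862
R(battery pack) = exp(−0.000227 × 720) = 0.849217
Series (peristaltic pump and occlusion detector): 0.826893 × 0.753008 = 0.622657
Series (user-interface board and battery pack): 0.921862 × 0.849217 = 0.782861
Parallel (alarm module, [0.622657], and [0.782861]): 1 − (1 − 0.960966)(1 − 0.622657)(1 − 0.782861) = 0.9968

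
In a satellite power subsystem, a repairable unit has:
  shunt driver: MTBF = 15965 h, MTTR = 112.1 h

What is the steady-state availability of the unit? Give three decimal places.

0.993

A(shunt driver) = MTBF/(MTBF+MTTR) = 15965/(15965+112.1) = 0.993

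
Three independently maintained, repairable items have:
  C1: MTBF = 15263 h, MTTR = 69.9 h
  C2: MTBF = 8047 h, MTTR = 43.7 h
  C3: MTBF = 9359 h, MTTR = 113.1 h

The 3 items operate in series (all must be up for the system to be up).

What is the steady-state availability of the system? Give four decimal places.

0.9782

A(C1) = MTBF/(MTBF+MTTR) = 15263/(15263+69.9) = 0.995441
A(C2) = MTBF/(MTBF+MTTR) = 8047/(8047+43.7) = 0.994599
A(C3) = MTBF/(MTBF+MTTR) = 9359/(9359+113.1) = 0.988060
Series availability: 0.995441 × 0.994599 × 0.988060 = 0.9782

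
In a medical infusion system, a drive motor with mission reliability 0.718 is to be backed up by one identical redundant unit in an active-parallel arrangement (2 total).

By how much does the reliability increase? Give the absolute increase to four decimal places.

0.2025

R_before = 0.718
R_after = 1 − (1 − 0.718)^2 = 0.9205
ΔR = 0.9205 − 0.718 = 0.2025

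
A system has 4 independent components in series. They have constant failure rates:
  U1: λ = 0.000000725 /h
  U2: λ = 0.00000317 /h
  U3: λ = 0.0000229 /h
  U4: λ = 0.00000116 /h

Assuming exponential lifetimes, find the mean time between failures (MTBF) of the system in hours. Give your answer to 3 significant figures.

Series of exponential components: λ_sys = Σ λ_i
λ_sys = 0.000000725 + 0.00000317 + 0.0000229 + 0.00000116 = 2.7955e-05 /h
MTBF = 1 / λ_sys = 35800 h

35800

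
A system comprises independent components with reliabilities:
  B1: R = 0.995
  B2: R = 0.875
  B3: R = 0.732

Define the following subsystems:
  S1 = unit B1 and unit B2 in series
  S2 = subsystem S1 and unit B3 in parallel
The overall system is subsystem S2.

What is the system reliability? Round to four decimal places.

0.9653

Series (B1 and B2): 0.995000 × 0.875000 = 0.870625
Parallel ([0.870625] and B3): 1 − (1 − 0.870625)(1 − 0.732000) = 0.9653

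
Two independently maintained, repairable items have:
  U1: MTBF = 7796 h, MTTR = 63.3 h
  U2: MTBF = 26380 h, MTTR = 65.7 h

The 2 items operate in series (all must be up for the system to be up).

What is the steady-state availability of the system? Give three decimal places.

A(U1) = MTBF/(MTBF+MTTR) = 7796/(7796+63.3) = 0.991946
A(U2) = MTBF/(MTBF+MTTR) = 26380/(26380+65.7) = 0.997516
Series availability: 0.991946 × 0.997516 = 0.989

0.989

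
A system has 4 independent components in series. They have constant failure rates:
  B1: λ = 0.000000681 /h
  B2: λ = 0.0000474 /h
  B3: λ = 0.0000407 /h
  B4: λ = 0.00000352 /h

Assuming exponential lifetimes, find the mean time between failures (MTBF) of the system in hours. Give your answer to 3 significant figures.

Series of exponential components: λ_sys = Σ λ_i
λ_sys = 0.000000681 + 0.0000474 + 0.0000407 + 0.00000352 = 9.2301e-05 /h
MTBF = 1 / λ_sys = 10800 h

10800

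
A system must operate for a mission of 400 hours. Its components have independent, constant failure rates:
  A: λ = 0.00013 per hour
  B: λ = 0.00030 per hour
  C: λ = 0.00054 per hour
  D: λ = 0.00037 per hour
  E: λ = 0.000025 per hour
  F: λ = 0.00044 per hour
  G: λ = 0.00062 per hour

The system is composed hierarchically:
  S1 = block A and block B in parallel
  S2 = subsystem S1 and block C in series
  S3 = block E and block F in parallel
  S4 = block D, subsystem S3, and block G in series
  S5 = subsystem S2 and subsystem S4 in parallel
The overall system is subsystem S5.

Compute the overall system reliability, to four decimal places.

R(A) = exp(−0.00013 × 400) = 0.949329
R(B) = exp(−0.00030 × 400) = 0.886920
R(C) = exp(−0.00054 × 400) = 0.805735
R(D) = exp(−0.00037 × 400) = 0.862431
R(E) = exp(−0.000025 × 400) = 0.990050
R(F) = exp(−0.00044 × 400) = 0.838618
R(G) = exp(−0.00062 × 400) = 0.780360
Parallel (A and B): 1 − (1 − 0.949329)(1 − 0.886920) = 0.994270
Series ([0.994270] and C): 0.994270 × 0.805735 = 0.801118
Parallel (E and F): 1 − (1 − 0.990050)(1 − 0.838618) = 0.998394
Series (D, [0.998394], and G): 0.862431 × 0.998394 × 0.780360 = 0.671926
Parallel ([0.801118] and [0.671926]): 1 − (1 − 0.801118)(1 − 0.671926) = 0.9348

0.9348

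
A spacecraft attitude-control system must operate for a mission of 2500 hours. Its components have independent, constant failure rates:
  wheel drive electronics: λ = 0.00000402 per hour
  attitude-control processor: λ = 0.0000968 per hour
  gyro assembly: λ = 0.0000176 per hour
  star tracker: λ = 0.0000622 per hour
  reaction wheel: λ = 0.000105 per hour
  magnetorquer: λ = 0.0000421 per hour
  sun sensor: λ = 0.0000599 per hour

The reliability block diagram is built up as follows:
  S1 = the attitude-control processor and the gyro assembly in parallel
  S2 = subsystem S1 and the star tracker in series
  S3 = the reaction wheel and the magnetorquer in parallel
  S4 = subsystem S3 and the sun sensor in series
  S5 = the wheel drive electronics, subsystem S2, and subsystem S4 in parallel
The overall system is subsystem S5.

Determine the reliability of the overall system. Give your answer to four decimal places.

0.9998

R(wheel drive electronics) = exp(−0.00000402 × 2500) = 0.990000
R(attitude-control processor) = exp(−0.0000968 × 2500) = 0.785056
R(gyro assembly) = exp(−0.0000176 × 2500) = 0.956954
R(star tracker) = exp(−0.0000622 × 2500) = 0.855987
R(reaction wheel) = exp(−0.000105 × 2500) = 0.769126
R(magnetorquer) = exp(−0.0000421 × 2500) = 0.900099
R(sun sensor) = exp(−0.0000599 × 2500) = 0.860923
Parallel (attitude-control processor and gyro assembly): 1 − (1 − 0.785056)(1 − 0.956954) = 0.990748
Series ([0.990748] and star tracker): 0.990748 × 0.855987 = 0.848067
Parallel (reaction wheel and magnetorquer): 1 − (1 − 0.769126)(1 − 0.900099) = 0.976935
Series ([0.976935] and sun sensor): 0.976935 × 0.860923 = 0.841066
Parallel (wheel drive electronics, [0.848067], and [0.841066]): 1 − (1 − 0.990000)(1 − 0.848067)(1 − 0.841066) = 0.9998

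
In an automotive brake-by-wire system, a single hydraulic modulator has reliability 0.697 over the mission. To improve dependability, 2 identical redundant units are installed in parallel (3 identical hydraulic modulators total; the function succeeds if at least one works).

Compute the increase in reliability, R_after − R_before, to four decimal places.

R_before = 0.697
R_after = 1 − (1 − 0.697)^3 = 0.9722
ΔR = 0.9722 − 0.697 = 0.2752

0.2752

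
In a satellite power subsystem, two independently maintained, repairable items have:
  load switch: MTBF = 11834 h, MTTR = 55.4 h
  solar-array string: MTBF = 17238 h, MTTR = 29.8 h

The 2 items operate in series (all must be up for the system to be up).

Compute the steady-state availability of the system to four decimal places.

A(load switch) = MTBF/(MTBF+MTTR) = 11834/(11834+55.4) = 0.995340
A(solar-array string) = MTBF/(MTBF+MTTR) = 17238/(17238+29.8) = 0.998274
Series availability: 0.995340 × 0.998274 = 0.9936

0.9936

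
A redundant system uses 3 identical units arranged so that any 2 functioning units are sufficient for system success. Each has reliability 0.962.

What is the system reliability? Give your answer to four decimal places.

R = Σ_{i=2}^{3} C(3,i) p^i (1−p)^{3−i} with p = 0.962
C(3,2)·0.962^2·0.038^1 = 0.105501
C(3,3)·0.962^3·0.038^0 = 0.890277
Sum = 0.9958

0.9958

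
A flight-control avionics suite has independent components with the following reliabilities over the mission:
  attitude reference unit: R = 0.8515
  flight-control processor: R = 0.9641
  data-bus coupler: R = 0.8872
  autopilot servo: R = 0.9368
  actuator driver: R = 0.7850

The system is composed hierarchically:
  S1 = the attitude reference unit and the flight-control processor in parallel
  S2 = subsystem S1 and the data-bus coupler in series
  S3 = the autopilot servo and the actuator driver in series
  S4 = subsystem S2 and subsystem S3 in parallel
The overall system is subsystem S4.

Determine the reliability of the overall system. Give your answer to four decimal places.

0.9689

Parallel (attitude reference unit and flight-control processor): 1 − (1 − 0.851500)(1 − 0.964100) = 0.994669
Series ([0.994669] and data-bus coupler): 0.994669 × 0.887200 = 0.882470
Series (autopilot servo and actuator driver): 0.936800 × 0.785000 = 0.735388
Parallel ([0.882470] and [0.735388]): 1 − (1 − 0.882470)(1 − 0.735388) = 0.9689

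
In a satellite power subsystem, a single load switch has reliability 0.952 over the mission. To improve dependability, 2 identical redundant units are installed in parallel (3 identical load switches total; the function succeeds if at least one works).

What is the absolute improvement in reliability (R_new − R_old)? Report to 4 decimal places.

R_before = 0.952
R_after = 1 − (1 − 0.952)^3 = 0.9999
ΔR = 0.9999 − 0.952 = 0.0479

0.0479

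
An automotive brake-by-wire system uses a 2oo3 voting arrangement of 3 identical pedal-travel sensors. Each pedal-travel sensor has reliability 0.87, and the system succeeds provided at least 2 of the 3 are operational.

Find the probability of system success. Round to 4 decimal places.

0.9537

R = Σ_{i=2}^{3} C(3,i) p^i (1−p)^{3−i} with p = 0.87
C(3,2)·0.87^2·0.13^1 = 0.295191
C(3,3)·0.87^3·0.13^0 = 0.658503
Sum = 0.9537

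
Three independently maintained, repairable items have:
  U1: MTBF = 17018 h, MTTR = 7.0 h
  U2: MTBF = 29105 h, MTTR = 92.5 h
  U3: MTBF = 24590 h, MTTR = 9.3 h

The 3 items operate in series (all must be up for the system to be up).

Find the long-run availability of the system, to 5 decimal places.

0.99605

A(U1) = MTBF/(MTBF+MTTR) = 17018/(17018+7.0) = 0.999589
A(U2) = MTBF/(MTBF+MTTR) = 29105/(29105+92.5) = 0.996832
A(U3) = MTBF/(MTBF+MTTR) = 24590/(24590+9.3) = 0.999622
Series availability: 0.999589 × 0.996832 × 0.999622 = 0.99605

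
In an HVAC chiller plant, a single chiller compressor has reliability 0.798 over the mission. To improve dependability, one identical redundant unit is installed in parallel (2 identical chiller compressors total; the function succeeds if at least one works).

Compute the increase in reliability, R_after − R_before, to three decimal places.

R_before = 0.798
R_after = 1 − (1 − 0.798)^2 = 0.959
ΔR = 0.959 − 0.798 = 0.161

0.161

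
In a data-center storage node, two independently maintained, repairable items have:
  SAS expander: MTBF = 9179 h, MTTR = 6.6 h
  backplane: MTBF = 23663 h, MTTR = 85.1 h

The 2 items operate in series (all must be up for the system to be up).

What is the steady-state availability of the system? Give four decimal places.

A(SAS expander) = MTBF/(MTBF+MTTR) = 9179/(9179+6.6) = 0.999281
A(backplane) = MTBF/(MTBF+MTTR) = 23663/(23663+85.1) = 0.996417
Series availability: 0.999281 × 0.996417 = 0.9957

0.9957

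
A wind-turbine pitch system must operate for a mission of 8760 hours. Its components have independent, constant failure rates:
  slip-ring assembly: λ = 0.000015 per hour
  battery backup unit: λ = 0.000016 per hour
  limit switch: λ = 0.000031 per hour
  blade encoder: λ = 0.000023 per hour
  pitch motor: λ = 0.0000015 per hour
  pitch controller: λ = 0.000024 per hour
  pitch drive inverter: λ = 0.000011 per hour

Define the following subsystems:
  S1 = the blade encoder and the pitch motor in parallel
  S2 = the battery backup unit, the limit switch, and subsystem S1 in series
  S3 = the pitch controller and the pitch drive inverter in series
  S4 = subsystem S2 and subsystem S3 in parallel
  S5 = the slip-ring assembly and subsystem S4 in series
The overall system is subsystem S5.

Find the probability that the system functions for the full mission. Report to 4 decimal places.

0.7984

R(slip-ring assembly) = exp(−0.000015 × 8760) = 0.876867
R(battery backup unit) = exp(−0.000016 × 8760) = 0.869219
R(limit switch) = exp(−0.000031 × 8760) = 0.762190
R(blade encoder) = exp(−0.000023 × 8760) = 0.817520
R(pitch motor) = exp(−0.0000015 × 8760) = 0.986946
R(pitch controller) = exp(−0.000024 × 8760) = 0.810390
R(pitch drive inverter) = exp(−0.000011 × 8760) = 0.908137
Parallel (blade encoder and pitch motor): 1 − (1 − 0.817520)(1 − 0.986946) = 0.997618
Series (battery backup unit, limit switch, and [0.997618]): 0.869219 × 0.762190 × 0.997618 = 0.660932
Series (pitch controller and pitch drive inverter): 0.810390 × 0.908137 = 0.735945
Parallel ([0.660932] and [0.735945]): 1 − (1 − 0.660932)(1 − 0.735945) = 0.910467
Series (slip-ring assembly and [0.910467]): 0.876867 × 0.910467 = 0.7984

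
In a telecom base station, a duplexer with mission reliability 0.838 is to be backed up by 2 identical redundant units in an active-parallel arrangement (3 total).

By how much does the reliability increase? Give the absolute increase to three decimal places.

0.158

R_before = 0.838
R_after = 1 − (1 − 0.838)^3 = 0.996
ΔR = 0.996 − 0.838 = 0.158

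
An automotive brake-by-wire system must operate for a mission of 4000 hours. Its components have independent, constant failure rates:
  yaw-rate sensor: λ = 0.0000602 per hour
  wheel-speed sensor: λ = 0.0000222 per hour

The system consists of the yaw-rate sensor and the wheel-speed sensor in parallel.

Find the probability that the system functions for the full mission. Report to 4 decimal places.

0.9818

R(yaw-rate sensor) = exp(−0.0000602 × 4000) = 0.785999
R(wheel-speed sensor) = exp(−0.0000222 × 4000) = 0.915029
Parallel (yaw-rate sensor and wheel-speed sensor): 1 − (1 − 0.785999)(1 − 0.915029) = 0.9818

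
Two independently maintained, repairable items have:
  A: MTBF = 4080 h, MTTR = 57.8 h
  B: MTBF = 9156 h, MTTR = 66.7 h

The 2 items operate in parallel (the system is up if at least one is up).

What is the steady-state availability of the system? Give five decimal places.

A(A) = MTBF/(MTBF+MTTR) = 4080/(4080+57.8) = 0.986031
A(B) = MTBF/(MTBF+MTTR) = 9156/(9156+66.7) = 0.992768
Parallel availability: 1 − (1 − 0.986031)(1 − 0.992768) = 0.99990

0.99990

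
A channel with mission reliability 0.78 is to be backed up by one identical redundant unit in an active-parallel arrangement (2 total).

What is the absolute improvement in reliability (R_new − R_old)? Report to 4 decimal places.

0.1716

R_before = 0.78
R_after = 1 − (1 − 0.78)^2 = 0.9516
ΔR = 0.9516 − 0.78 = 0.1716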